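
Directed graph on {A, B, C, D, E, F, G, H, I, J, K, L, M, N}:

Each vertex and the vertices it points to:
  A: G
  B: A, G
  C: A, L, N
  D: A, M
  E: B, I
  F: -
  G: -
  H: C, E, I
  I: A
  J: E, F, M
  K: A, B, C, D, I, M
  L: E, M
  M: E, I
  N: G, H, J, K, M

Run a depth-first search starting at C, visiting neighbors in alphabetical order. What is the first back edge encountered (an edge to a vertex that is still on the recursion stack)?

DFS from C (visiting neighbors in alphabetical order); mark gray on enter, black on exit:
C gray
  A gray
    G gray
    G black
  A black
  L gray
    E gray
      B gray
        B→A: A black — skip
        B→G: G black — skip
      B black
      I gray
        I→A: A black — skip
      I black
    E black
    M gray
      M→E: E black — skip
      M→I: I black — skip
    M black
  L black
  N gray
    N→G: G black — skip
    H gray
      H→C: C is gray → back edge
First back edge: H → C.

H->C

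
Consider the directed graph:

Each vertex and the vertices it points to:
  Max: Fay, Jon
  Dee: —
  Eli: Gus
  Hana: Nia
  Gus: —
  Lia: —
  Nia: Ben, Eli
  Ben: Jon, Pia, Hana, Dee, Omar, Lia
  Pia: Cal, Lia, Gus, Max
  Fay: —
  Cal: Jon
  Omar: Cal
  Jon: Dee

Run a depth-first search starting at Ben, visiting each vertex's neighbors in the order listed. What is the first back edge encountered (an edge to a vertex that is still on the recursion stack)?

Nia->Ben

DFS from Ben (visiting each vertex's neighbors in the order listed); mark gray on enter, black on exit:
Ben gray
  Jon gray
    Dee gray
    Dee black
  Jon black
  Pia gray
    Cal gray
      Cal→Jon: Jon black — skip
    Cal black
    Lia gray
    Lia black
    Gus gray
    Gus black
    Max gray
      Fay gray
      Fay black
      Max→Jon: Jon black — skip
    Max black
  Pia black
  Hana gray
    Nia gray
      Nia→Ben: Ben is gray → back edge
First back edge: Nia → Ben.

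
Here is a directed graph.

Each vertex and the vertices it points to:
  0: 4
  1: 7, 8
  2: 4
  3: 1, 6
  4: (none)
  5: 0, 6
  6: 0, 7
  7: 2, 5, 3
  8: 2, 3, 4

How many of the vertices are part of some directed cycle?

6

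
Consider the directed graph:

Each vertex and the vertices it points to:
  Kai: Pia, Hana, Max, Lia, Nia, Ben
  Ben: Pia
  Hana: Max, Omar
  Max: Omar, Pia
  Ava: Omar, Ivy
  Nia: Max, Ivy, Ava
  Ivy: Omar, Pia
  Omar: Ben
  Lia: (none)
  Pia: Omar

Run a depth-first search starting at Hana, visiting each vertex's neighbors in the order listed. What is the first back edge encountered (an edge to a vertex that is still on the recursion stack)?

DFS from Hana (visiting each vertex's neighbors in the order listed); mark gray on enter, black on exit:
Hana gray
  Max gray
    Omar gray
      Ben gray
        Pia gray
          Pia→Omar: Omar is gray → back edge
First back edge: Pia → Omar.

Pia->Omar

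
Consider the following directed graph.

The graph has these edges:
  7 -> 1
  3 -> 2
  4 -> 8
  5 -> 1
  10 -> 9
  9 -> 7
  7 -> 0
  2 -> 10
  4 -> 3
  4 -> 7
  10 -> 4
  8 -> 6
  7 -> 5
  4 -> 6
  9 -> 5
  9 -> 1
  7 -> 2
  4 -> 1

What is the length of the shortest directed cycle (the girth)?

For each vertex v, BFS finds the shortest path from v back to v.
The shortest such closed walk is 10 → 9 → 7 → 2 → 10, length 4.

4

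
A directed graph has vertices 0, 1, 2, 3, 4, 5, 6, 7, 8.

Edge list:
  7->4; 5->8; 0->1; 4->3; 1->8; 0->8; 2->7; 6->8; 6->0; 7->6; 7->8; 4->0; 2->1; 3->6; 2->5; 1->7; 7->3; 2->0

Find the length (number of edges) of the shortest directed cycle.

For each vertex v, BFS finds the shortest path from v back to v.
The shortest such closed walk is 7 → 6 → 0 → 1 → 7, length 4.

4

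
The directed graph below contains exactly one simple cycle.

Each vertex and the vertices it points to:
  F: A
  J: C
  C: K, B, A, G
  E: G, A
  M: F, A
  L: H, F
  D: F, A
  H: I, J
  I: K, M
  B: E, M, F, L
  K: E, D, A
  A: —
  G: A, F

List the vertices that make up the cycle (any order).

DFS with gray/black marking from H:
H gray
  I gray
    K gray
      E gray
        G gray
          A gray
          A black
          F gray
            F→A: A black — skip
          F black
        G black
        E→A: A black — skip
      E black
      D gray
        D→F: F black — skip
        D→A: A black — skip
      D black
      K→A: A black — skip
    K black
    M gray
      M→F: F black — skip
      M→A: A black — skip
    M black
  I black
  J gray
    C gray
      C→K: K black — skip
      B gray
        B→E: E black — skip
        B→M: M black — skip
        B→F: F black — skip
        L gray
          L→H: H is gray → back edge
Back edge closes the cycle H → J → C → B → L → H; its vertices are {B, C, H, J, L}.

B, C, H, J, L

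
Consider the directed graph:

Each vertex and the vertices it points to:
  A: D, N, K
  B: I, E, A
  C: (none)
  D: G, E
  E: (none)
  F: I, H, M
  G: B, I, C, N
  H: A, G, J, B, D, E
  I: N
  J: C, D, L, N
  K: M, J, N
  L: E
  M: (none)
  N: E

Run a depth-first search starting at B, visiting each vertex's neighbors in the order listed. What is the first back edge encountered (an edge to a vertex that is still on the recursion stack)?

G→B

DFS from B (visiting each vertex's neighbors in the order listed); mark gray on enter, black on exit:
B gray
  I gray
    N gray
      E gray
      E black
    N black
  I black
  B→E: E black — skip
  A gray
    D gray
      G gray
        G→B: B is gray → back edge
First back edge: G → B.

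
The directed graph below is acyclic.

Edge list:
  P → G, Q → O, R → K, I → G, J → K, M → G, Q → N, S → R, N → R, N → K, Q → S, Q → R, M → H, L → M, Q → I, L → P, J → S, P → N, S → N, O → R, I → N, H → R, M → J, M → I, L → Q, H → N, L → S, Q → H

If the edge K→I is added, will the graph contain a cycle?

Yes

Adding K→I creates a cycle iff I can already reach K.
Path from I: I → N → K.
So I → … → K → I is a cycle.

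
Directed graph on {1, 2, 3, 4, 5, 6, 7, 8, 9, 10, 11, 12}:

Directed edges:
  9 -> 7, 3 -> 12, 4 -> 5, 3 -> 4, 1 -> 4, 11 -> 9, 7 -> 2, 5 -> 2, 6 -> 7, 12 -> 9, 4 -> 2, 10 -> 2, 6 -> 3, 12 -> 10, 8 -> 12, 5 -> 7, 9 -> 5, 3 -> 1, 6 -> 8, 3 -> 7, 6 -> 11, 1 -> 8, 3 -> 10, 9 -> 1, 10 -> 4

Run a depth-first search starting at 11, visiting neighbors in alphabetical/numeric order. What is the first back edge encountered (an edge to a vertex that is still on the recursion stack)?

12->9

DFS from 11 (visiting neighbors in alphabetical/numeric order); mark gray on enter, black on exit:
11 gray
  9 gray
    1 gray
      4 gray
        2 gray
        2 black
        5 gray
          5→2: 2 black — skip
          7 gray
            7→2: 2 black — skip
          7 black
        5 black
      4 black
      8 gray
        12 gray
          12→9: 9 is gray → back edge
First back edge: 12 → 9.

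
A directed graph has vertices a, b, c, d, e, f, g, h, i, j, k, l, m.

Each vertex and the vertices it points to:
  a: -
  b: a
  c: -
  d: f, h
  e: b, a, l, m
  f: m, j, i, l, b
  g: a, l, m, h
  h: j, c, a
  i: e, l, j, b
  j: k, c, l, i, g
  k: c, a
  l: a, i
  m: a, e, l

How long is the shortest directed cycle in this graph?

2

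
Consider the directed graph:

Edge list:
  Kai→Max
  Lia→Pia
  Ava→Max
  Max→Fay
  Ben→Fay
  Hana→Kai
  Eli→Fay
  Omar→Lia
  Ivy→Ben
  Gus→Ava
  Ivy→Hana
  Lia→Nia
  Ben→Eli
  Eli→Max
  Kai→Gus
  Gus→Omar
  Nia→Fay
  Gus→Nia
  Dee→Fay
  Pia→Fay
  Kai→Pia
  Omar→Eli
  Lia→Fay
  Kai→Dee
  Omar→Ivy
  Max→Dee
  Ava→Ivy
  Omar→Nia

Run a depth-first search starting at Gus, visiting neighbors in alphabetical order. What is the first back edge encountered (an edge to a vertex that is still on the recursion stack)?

Kai→Gus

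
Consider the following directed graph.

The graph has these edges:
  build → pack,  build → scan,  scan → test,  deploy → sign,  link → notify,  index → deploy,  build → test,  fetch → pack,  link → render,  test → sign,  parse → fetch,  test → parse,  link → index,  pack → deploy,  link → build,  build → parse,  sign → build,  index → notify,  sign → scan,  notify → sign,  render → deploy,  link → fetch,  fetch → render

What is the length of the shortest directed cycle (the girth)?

3

For each vertex v, BFS finds the shortest path from v back to v.
The shortest such closed walk is build → test → sign → build, length 3.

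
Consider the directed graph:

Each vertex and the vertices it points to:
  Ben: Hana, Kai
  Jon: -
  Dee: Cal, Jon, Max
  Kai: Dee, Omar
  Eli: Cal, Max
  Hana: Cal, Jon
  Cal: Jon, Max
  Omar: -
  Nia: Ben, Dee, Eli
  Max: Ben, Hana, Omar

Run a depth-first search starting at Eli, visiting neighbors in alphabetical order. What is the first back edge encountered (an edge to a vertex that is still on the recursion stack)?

DFS from Eli (visiting neighbors in alphabetical order); mark gray on enter, black on exit:
Eli gray
  Cal gray
    Jon gray
    Jon black
    Max gray
      Ben gray
        Hana gray
          Hana→Cal: Cal is gray → back edge
First back edge: Hana → Cal.

Hana->Cal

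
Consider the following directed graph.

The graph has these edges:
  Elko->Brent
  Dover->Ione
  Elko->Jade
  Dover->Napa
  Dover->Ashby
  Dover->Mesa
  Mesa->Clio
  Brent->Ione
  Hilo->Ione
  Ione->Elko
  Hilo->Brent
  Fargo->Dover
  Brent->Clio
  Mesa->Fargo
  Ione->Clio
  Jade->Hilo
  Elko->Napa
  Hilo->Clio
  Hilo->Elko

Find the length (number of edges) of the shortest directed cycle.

3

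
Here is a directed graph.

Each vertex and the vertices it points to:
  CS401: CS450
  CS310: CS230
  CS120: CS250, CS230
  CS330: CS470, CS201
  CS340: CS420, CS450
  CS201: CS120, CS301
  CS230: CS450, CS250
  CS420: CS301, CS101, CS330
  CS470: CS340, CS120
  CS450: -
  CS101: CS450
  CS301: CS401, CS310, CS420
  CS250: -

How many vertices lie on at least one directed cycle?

6

A vertex is on a directed cycle iff it belongs to a strongly connected component of size ≥ 2 (or has a self-loop).
The vertices on cycles are {CS201, CS301, CS330, CS340, CS420, CS470} — 6 in total.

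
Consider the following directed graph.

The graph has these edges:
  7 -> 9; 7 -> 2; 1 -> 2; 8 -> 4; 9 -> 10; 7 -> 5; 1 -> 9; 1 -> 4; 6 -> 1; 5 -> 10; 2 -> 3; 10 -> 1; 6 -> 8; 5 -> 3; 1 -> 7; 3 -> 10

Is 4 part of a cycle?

4 lies on a cycle iff there is a path from 4 back to itself.
Exploring from 4, it never reaches itself; equivalently, its strongly connected component is a singleton.

No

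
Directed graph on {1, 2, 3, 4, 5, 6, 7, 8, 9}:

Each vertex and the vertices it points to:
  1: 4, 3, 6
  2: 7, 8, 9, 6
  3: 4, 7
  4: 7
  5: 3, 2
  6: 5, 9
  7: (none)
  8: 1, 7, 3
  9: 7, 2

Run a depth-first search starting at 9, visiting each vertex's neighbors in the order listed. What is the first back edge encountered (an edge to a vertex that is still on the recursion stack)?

5→2

DFS from 9 (visiting each vertex's neighbors in the order listed); mark gray on enter, black on exit:
9 gray
  7 gray
  7 black
  2 gray
    2→7: 7 black — skip
    8 gray
      1 gray
        4 gray
          4→7: 7 black — skip
        4 black
        3 gray
          3→4: 4 black — skip
          3→7: 7 black — skip
        3 black
        6 gray
          5 gray
            5→3: 3 black — skip
            5→2: 2 is gray → back edge
First back edge: 5 → 2.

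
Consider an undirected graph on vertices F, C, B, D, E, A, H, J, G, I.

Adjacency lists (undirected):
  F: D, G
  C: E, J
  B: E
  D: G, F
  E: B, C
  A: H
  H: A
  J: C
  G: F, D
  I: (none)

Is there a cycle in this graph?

Yes

DFS, tracking each vertex's parent; an edge to a visited non-parent vertex closes a cycle.
Start from H:
visit H (parent –)
  visit A (parent H)
    A–H: parent, skip
visit F (parent –)
  visit D (parent F)
    visit G (parent D)
      G–F: F visited and ≠ parent → cycle
Cycle: F – D – G – F.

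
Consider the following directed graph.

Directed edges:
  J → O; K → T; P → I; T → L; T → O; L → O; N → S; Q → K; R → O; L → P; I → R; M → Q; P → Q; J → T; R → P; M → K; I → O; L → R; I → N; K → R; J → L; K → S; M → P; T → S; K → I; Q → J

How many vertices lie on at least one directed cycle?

8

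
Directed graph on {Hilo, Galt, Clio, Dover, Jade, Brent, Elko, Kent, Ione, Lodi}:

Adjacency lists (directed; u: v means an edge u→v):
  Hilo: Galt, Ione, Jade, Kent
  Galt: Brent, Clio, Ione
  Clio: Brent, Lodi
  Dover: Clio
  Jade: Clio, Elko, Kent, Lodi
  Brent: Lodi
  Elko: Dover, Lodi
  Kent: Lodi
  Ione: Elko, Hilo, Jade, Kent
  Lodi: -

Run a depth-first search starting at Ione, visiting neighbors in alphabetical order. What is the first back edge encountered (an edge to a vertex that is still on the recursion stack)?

Galt→Ione

DFS from Ione (visiting neighbors in alphabetical order); mark gray on enter, black on exit:
Ione gray
  Elko gray
    Dover gray
      Clio gray
        Brent gray
          Lodi gray
          Lodi black
        Brent black
        Clio→Lodi: Lodi black — skip
      Clio black
    Dover black
    Elko→Lodi: Lodi black — skip
  Elko black
  Hilo gray
    Galt gray
      Galt→Brent: Brent black — skip
      Galt→Clio: Clio black — skip
      Galt→Ione: Ione is gray → back edge
First back edge: Galt → Ione.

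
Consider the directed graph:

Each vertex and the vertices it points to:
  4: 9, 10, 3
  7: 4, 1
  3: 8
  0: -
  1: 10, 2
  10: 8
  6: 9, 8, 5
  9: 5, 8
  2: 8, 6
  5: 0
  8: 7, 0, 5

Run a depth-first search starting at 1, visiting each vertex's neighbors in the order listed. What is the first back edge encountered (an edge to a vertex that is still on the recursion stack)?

9→8

DFS from 1 (visiting each vertex's neighbors in the order listed); mark gray on enter, black on exit:
1 gray
  10 gray
    8 gray
      7 gray
        4 gray
          9 gray
            5 gray
              0 gray
              0 black
            5 black
            9→8: 8 is gray → back edge
First back edge: 9 → 8.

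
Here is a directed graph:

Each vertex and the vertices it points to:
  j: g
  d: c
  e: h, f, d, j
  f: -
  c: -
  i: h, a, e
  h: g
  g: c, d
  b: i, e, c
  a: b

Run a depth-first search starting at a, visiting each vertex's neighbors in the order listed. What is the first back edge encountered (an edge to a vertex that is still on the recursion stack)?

i->a

DFS from a (visiting each vertex's neighbors in the order listed); mark gray on enter, black on exit:
a gray
  b gray
    i gray
      h gray
        g gray
          c gray
          c black
          d gray
            d→c: c black — skip
          d black
        g black
      h black
      i→a: a is gray → back edge
First back edge: i → a.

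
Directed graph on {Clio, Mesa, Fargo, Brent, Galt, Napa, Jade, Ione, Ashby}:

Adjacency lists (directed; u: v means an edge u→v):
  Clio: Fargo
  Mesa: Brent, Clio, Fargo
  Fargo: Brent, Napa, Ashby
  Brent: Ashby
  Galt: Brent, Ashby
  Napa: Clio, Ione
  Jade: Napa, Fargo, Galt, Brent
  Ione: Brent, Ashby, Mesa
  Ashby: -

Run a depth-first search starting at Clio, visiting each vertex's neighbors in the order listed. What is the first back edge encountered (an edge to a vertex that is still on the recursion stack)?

DFS from Clio (visiting each vertex's neighbors in the order listed); mark gray on enter, black on exit:
Clio gray
  Fargo gray
    Brent gray
      Ashby gray
      Ashby black
    Brent black
    Napa gray
      Napa→Clio: Clio is gray → back edge
First back edge: Napa → Clio.

Napa→Clio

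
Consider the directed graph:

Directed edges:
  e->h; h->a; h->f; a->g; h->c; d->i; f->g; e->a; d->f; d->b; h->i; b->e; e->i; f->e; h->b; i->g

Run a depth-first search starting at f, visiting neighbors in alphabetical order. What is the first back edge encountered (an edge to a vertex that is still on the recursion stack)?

DFS from f (visiting neighbors in alphabetical order); mark gray on enter, black on exit:
f gray
  e gray
    a gray
      g gray
      g black
    a black
    h gray
      h→a: a black — skip
      b gray
        b→e: e is gray → back edge
First back edge: b → e.

b→e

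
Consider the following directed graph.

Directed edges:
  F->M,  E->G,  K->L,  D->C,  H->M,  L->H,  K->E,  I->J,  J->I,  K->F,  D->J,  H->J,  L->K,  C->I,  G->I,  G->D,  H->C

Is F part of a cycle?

No

F lies on a cycle iff there is a path from F back to itself.
Exploring from F, it never reaches itself; equivalently, its strongly connected component is a singleton.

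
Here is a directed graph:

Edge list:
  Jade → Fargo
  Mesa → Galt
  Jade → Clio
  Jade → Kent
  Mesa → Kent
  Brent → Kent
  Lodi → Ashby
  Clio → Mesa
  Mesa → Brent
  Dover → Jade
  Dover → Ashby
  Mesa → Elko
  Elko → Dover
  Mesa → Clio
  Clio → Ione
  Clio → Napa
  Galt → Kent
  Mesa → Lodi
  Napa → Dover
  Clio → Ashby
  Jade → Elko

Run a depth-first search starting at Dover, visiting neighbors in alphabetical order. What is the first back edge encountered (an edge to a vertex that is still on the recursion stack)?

Mesa→Clio

DFS from Dover (visiting neighbors in alphabetical order); mark gray on enter, black on exit:
Dover gray
  Ashby gray
  Ashby black
  Jade gray
    Clio gray
      Clio→Ashby: Ashby black — skip
      Ione gray
      Ione black
      Mesa gray
        Brent gray
          Kent gray
          Kent black
        Brent black
        Mesa→Clio: Clio is gray → back edge
First back edge: Mesa → Clio.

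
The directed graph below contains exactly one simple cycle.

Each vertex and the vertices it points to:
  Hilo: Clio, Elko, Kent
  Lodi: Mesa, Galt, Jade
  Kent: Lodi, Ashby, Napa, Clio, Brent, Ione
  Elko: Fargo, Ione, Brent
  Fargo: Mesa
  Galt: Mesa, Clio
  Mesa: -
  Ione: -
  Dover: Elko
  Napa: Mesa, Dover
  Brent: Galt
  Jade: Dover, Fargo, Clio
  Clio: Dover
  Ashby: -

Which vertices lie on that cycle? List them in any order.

Clio, Elko, Galt, Brent, Dover

DFS with gray/black marking from Elko:
Elko gray
  Fargo gray
    Mesa gray
    Mesa black
  Fargo black
  Ione gray
  Ione black
  Brent gray
    Galt gray
      Galt→Mesa: Mesa black — skip
      Clio gray
        Dover gray
          Dover→Elko: Elko is gray → back edge
Back edge closes the cycle Elko → Brent → Galt → Clio → Dover → Elko; its vertices are {Clio, Elko, Galt, Brent, Dover}.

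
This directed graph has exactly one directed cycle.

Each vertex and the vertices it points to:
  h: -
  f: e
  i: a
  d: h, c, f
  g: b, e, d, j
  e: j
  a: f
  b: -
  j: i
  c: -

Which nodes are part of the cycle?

a, e, f, i, j

DFS with gray/black marking from e:
e gray
  j gray
    i gray
      a gray
        f gray
          f→e: e is gray → back edge
Back edge closes the cycle e → j → i → a → f → e; its vertices are {a, e, f, i, j}.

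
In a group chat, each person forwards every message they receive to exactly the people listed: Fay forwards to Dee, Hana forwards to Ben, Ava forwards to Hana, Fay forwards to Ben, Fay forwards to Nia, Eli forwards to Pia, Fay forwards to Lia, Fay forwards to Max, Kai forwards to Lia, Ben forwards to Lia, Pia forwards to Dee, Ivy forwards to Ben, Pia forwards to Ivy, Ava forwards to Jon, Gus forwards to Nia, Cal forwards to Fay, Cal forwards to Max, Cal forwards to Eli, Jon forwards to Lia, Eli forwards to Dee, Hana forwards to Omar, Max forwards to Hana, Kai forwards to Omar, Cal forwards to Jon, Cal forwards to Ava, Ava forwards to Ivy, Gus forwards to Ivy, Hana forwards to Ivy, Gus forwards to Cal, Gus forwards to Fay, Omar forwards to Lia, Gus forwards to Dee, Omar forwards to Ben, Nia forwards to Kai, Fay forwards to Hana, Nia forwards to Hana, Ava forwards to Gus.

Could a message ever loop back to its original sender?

Yes

DFS with white/gray/black marking, starting from Kai:
Kai gray
  Lia gray
  Lia black
  Omar gray
    Omar→Lia: Lia black — skip
    Ben gray
      Ben→Lia: Lia black — skip
    Ben black
  Omar black
Kai black
Gus gray
  Nia gray
    Hana gray
      Hana→Omar: Omar black — skip
      Ivy gray
        Ivy→Ben: Ben black — skip
      Ivy black
      Hana→Ben: Ben black — skip
    Hana black
    Nia→Kai: Kai black — skip
  Nia black
  Cal gray
    Max gray
      Max→Hana: Hana black — skip
    Max black
    Fay gray
      Fay→Max: Max black — skip
      Dee gray
      Dee black
      Fay→Nia: Nia black — skip
      Fay→Hana: Hana black — skip
      Fay→Ben: Ben black — skip
      Fay→Lia: Lia black — skip
    Fay black
    Ava gray
      Ava→Gus: Gus is gray → back edge
Back edge found, so a cycle exists: Gus → Cal → Ava → Gus.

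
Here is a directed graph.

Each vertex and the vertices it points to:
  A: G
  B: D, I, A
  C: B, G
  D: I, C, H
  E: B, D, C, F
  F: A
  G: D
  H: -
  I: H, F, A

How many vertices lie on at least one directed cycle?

A vertex is on a directed cycle iff it belongs to a strongly connected component of size ≥ 2 (or has a self-loop).
The vertices on cycles are {A, B, C, D, F, G, I} — 7 in total.

7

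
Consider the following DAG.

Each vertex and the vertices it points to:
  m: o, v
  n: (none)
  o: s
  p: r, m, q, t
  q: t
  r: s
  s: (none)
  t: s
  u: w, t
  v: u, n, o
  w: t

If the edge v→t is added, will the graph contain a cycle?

Adding v→t creates a cycle iff t can already reach v.
Explore from t: no path reaches v. The graph stays acyclic.

No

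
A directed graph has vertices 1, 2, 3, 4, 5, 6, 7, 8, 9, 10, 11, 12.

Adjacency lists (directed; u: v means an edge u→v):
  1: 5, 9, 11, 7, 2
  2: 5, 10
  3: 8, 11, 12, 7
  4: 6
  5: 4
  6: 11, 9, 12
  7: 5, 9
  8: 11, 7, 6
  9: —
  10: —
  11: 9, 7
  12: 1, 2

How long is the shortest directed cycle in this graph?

5

For each vertex v, BFS finds the shortest path from v back to v.
The shortest such closed walk is 12 → 1 → 5 → 4 → 6 → 12, length 5.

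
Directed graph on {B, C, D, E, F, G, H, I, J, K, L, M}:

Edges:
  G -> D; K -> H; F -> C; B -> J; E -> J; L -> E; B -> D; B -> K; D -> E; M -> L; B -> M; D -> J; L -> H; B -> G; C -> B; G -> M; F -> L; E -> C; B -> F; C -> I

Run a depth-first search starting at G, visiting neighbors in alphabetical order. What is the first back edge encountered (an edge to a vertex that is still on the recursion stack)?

B→D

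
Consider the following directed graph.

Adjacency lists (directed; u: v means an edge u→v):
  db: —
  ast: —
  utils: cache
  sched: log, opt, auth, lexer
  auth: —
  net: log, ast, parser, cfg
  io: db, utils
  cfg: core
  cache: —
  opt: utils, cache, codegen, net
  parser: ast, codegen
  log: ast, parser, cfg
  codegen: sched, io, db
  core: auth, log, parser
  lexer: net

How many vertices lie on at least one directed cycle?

9

A vertex is on a directed cycle iff it belongs to a strongly connected component of size ≥ 2 (or has a self-loop).
The vertices on cycles are {cfg, log, net, opt, core, lexer, sched, parser, codegen} — 9 in total.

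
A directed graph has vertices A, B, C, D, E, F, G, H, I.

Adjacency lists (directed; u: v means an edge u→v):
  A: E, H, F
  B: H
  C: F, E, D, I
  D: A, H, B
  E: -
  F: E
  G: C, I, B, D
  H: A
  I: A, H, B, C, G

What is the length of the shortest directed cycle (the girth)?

2

For each vertex v, BFS finds the shortest path from v back to v.
The shortest such closed walk is G → I → G, length 2.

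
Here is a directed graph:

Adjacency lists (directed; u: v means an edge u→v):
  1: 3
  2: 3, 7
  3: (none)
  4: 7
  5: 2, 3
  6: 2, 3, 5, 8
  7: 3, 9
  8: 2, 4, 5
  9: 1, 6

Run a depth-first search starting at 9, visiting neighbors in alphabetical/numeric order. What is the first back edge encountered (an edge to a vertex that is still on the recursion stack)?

7->9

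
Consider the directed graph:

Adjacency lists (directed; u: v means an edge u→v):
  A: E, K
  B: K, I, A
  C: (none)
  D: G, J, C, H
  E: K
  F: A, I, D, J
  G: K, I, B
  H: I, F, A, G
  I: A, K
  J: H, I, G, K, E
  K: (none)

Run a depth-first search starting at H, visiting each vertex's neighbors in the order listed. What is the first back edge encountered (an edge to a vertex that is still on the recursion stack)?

DFS from H (visiting each vertex's neighbors in the order listed); mark gray on enter, black on exit:
H gray
  I gray
    A gray
      E gray
        K gray
        K black
      E black
      A→K: K black — skip
    A black
    I→K: K black — skip
  I black
  F gray
    F→A: A black — skip
    F→I: I black — skip
    D gray
      G gray
        G→K: K black — skip
        G→I: I black — skip
        B gray
          B→K: K black — skip
          B→I: I black — skip
          B→A: A black — skip
        B black
      G black
      J gray
        J→H: H is gray → back edge
First back edge: J → H.

J->H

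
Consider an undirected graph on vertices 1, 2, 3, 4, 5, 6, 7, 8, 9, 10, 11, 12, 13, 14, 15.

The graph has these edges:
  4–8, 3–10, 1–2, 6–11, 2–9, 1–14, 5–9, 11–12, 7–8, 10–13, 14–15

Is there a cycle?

No

DFS, tracking each vertex's parent; an edge to a visited non-parent vertex closes a cycle.
Start from 14:
visit 14 (parent –)
  visit 15 (parent 14)
    15–14: parent, skip
  visit 1 (parent 14)
    1–14: parent, skip
    visit 2 (parent 1)
      visit 9 (parent 2)
        visit 5 (parent 9)
          5–9: parent, skip
        9–2: parent, skip
      2–1: parent, skip
visit 3 (parent –)
  visit 10 (parent 3)
    10–3: parent, skip
    visit 13 (parent 10)
      13–10: parent, skip
visit 4 (parent –)
  visit 8 (parent 4)
    8–4: parent, skip
    visit 7 (parent 8)
      7–8: parent, skip
visit 6 (parent –)
  visit 11 (parent 6)
    visit 12 (parent 11)
      12–11: parent, skip
    11–6: parent, skip
No non-parent visited neighbor found — the graph is a forest.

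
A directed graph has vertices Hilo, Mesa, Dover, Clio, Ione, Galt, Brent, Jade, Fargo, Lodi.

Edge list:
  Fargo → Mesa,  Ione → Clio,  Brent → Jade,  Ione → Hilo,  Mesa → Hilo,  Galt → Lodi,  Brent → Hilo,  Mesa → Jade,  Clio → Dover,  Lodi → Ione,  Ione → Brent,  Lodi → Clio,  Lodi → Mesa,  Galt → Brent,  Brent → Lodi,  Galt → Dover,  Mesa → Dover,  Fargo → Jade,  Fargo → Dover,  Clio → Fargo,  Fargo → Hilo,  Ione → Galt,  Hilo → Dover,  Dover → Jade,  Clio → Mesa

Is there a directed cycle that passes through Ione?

Ione is on a cycle iff Ione can reach itself via ≥1 edge.
Ione → Brent → Lodi → Ione — yes.

Yes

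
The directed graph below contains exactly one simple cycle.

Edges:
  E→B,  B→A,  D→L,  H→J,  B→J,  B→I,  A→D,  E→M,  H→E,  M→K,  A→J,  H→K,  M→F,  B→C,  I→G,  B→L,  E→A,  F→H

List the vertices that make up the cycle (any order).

DFS with gray/black marking from E:
E gray
  B gray
    C gray
    C black
    I gray
      G gray
      G black
    I black
    L gray
    L black
    A gray
      J gray
      J black
      D gray
        D→L: L black — skip
      D black
    A black
    B→J: J black — skip
  B black
  M gray
    F gray
      H gray
        H→E: E is gray → back edge
Back edge closes the cycle E → M → F → H → E; its vertices are {E, F, H, M}.

E, F, H, M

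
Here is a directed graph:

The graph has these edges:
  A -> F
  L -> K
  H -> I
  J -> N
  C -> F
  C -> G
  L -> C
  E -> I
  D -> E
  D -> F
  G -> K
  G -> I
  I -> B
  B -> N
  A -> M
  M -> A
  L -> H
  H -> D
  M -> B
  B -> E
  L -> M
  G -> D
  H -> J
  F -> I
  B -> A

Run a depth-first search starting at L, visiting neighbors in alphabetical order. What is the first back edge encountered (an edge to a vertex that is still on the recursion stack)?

A→F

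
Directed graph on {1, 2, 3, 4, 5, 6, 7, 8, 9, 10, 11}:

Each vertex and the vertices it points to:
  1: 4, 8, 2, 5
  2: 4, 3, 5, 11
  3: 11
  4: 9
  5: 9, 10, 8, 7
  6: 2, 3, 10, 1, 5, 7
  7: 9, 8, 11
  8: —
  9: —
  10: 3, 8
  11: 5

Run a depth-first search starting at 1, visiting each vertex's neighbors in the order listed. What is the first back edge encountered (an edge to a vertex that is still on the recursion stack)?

DFS from 1 (visiting each vertex's neighbors in the order listed); mark gray on enter, black on exit:
1 gray
  4 gray
    9 gray
    9 black
  4 black
  8 gray
  8 black
  2 gray
    2→4: 4 black — skip
    3 gray
      11 gray
        5 gray
          5→9: 9 black — skip
          10 gray
            10→3: 3 is gray → back edge
First back edge: 10 → 3.

10→3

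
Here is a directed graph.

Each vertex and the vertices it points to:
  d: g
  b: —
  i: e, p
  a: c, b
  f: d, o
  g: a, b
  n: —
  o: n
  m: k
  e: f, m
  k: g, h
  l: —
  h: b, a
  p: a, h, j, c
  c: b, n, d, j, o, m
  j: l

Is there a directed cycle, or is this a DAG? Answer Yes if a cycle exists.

Yes

DFS with white/gray/black marking, starting from i:
i gray
  e gray
    f gray
      d gray
        g gray
          a gray
            c gray
              b gray
              b black
              n gray
              n black
              c→d: d is gray → back edge
Back edge found, so a cycle exists: d → g → a → c → d.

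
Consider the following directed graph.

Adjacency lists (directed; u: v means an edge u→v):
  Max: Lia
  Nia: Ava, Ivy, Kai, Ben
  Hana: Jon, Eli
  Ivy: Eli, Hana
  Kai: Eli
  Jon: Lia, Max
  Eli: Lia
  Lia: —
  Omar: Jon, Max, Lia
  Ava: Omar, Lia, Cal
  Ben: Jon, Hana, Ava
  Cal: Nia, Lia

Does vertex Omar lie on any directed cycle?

Omar lies on a cycle iff there is a path from Omar back to itself.
Exploring from Omar, it never reaches itself; equivalently, its strongly connected component is a singleton.

No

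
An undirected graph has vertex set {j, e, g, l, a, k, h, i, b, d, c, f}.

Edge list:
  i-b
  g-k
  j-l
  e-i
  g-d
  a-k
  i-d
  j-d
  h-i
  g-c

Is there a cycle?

DFS, tracking each vertex's parent; an edge to a visited non-parent vertex closes a cycle.
Start from d:
visit d (parent –)
  visit j (parent d)
    j–d: parent, skip
    visit l (parent j)
      l–j: parent, skip
  visit i (parent d)
    visit h (parent i)
      h–i: parent, skip
    visit b (parent i)
      b–i: parent, skip
    visit e (parent i)
      e–i: parent, skip
    i–d: parent, skip
  visit g (parent d)
    g–d: parent, skip
    visit c (parent g)
      c–g: parent, skip
    visit k (parent g)
      k–g: parent, skip
      visit a (parent k)
        a–k: parent, skip
visit f (parent –)
No non-parent visited neighbor found — the graph is a forest.

No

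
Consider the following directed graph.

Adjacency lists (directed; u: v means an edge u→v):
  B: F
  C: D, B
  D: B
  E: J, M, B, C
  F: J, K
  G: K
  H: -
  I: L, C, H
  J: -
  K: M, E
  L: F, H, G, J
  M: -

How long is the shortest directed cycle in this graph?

4

For each vertex v, BFS finds the shortest path from v back to v.
The shortest such closed walk is B → F → K → E → B, length 4.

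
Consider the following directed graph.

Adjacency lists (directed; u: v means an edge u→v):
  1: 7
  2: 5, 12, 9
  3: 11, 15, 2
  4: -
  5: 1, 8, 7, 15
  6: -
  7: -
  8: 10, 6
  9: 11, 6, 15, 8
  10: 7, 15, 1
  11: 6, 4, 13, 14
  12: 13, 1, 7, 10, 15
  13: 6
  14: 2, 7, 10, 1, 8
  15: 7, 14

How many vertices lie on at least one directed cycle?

9

A vertex is on a directed cycle iff it belongs to a strongly connected component of size ≥ 2 (or has a self-loop).
The vertices on cycles are {2, 5, 8, 9, 10, 11, 12, 14, 15} — 9 in total.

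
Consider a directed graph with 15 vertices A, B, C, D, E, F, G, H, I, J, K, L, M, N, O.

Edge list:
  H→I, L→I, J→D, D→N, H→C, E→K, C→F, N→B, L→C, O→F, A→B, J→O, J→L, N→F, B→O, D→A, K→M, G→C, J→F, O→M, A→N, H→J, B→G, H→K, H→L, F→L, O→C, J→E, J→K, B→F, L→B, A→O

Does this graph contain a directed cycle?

DFS with white/gray/black marking, starting from A:
A gray
  N gray
    F gray
      L gray
        C gray
          C→F: F is gray → back edge
Back edge found, so a cycle exists: F → L → C → F.

Yes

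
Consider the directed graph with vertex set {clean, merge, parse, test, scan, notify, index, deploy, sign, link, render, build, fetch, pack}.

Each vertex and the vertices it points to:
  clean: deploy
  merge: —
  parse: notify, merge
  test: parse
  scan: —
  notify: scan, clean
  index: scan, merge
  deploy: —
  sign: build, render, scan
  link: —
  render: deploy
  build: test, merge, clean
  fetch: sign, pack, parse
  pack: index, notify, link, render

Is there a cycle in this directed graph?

DFS with white/gray/black marking, starting from parse:
parse gray
  notify gray
    scan gray
    scan black
    clean gray
      deploy gray
      deploy black
    clean black
  notify black
  merge gray
  merge black
parse black
test gray
  test→parse: parse black — skip
test black
index gray
  index→scan: scan black — skip
  index→merge: merge black — skip
index black
sign gray
  build gray
    build→test: test black — skip
    build→merge: merge black — skip
    build→clean: clean black — skip
  build black
  render gray
    render→deploy: deploy black — skip
  render black
  sign→scan: scan black — skip
sign black
link gray
link black
fetch gray
  fetch→sign: sign black — skip
  pack gray
    pack→index: index black — skip
    pack→notify: notify black — skip
    pack→link: link black — skip
    pack→render: render black — skip
  pack black
  fetch→parse: parse black — skip
fetch black
Every edge goes to a white or black vertex — no back edge, so the graph is acyclic.

No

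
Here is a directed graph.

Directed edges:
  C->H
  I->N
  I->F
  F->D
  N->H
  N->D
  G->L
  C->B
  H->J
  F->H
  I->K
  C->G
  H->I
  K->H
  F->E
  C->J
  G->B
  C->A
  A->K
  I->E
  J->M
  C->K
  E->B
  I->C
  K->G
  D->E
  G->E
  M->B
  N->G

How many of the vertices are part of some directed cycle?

7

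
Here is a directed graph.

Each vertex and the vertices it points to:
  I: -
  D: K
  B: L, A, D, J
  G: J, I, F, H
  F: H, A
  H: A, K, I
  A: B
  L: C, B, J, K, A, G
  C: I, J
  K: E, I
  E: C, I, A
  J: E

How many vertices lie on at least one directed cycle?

11

A vertex is on a directed cycle iff it belongs to a strongly connected component of size ≥ 2 (or has a self-loop).
The vertices on cycles are {A, B, C, D, E, F, G, H, J, K, L} — 11 in total.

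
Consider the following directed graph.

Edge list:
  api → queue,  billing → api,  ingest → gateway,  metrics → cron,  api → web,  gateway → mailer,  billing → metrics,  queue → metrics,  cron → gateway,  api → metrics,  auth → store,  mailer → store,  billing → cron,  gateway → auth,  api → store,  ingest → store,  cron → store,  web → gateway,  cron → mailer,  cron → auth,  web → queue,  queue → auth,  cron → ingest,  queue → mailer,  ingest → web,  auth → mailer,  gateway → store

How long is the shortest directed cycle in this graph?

For each vertex v, BFS finds the shortest path from v back to v.
The shortest such closed walk is web → queue → metrics → cron → ingest → web, length 5.

5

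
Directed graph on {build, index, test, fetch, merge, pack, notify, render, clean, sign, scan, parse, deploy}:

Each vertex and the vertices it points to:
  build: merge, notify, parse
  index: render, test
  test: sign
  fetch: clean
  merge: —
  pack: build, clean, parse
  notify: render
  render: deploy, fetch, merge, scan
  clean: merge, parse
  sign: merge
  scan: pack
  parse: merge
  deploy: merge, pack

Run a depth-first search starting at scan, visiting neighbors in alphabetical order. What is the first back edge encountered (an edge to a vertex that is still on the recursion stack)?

DFS from scan (visiting neighbors in alphabetical order); mark gray on enter, black on exit:
scan gray
  pack gray
    build gray
      merge gray
      merge black
      notify gray
        render gray
          deploy gray
            deploy→merge: merge black — skip
            deploy→pack: pack is gray → back edge
First back edge: deploy → pack.

deploy→pack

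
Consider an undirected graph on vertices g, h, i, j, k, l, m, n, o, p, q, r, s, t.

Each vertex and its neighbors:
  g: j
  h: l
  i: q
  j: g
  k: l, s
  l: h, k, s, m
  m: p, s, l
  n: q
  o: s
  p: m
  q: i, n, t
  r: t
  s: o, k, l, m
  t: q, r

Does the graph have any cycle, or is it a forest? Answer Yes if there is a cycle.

DFS, tracking each vertex's parent; an edge to a visited non-parent vertex closes a cycle.
Start from i:
visit i (parent –)
  visit q (parent i)
    q–i: parent, skip
    visit n (parent q)
      n–q: parent, skip
    visit t (parent q)
      t–q: parent, skip
      visit r (parent t)
        r–t: parent, skip
visit g (parent –)
  visit j (parent g)
    j–g: parent, skip
visit h (parent –)
  visit l (parent h)
    l–h: parent, skip
    visit k (parent l)
      k–l: parent, skip
      visit s (parent k)
        visit o (parent s)
          o–s: parent, skip
        s–k: parent, skip
        s–l: l visited and ≠ parent → cycle
Cycle: l – k – s – l.

Yes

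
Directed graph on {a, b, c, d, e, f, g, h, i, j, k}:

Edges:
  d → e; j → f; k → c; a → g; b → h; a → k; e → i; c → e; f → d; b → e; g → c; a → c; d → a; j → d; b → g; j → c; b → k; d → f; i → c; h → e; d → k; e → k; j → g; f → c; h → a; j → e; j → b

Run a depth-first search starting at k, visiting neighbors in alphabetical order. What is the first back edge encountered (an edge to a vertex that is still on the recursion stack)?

i→c

DFS from k (visiting neighbors in alphabetical order); mark gray on enter, black on exit:
k gray
  c gray
    e gray
      i gray
        i→c: c is gray → back edge
First back edge: i → c.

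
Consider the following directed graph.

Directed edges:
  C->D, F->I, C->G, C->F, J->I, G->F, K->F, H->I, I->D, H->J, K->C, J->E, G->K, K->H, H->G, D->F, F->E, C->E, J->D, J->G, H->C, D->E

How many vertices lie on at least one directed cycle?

A vertex is on a directed cycle iff it belongs to a strongly connected component of size ≥ 2 (or has a self-loop).
The vertices on cycles are {C, D, F, G, H, I, J, K} — 8 in total.

8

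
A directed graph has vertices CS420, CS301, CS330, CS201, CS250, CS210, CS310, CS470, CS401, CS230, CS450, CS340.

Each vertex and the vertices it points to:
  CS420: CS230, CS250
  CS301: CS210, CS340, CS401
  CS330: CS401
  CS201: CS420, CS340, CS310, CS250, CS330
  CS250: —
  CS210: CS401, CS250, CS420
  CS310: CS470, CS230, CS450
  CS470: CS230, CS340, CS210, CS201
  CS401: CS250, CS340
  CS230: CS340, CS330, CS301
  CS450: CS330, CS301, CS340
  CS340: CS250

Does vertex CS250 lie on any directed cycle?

No

CS250 lies on a cycle iff there is a path from CS250 back to itself.
Exploring from CS250, it never reaches itself; equivalently, its strongly connected component is a singleton.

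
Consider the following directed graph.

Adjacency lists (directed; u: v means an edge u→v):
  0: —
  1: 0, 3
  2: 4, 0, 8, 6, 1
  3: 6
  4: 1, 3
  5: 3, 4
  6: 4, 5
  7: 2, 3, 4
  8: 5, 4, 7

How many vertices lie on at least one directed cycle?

A vertex is on a directed cycle iff it belongs to a strongly connected component of size ≥ 2 (or has a self-loop).
The vertices on cycles are {1, 2, 3, 4, 5, 6, 7, 8} — 8 in total.

8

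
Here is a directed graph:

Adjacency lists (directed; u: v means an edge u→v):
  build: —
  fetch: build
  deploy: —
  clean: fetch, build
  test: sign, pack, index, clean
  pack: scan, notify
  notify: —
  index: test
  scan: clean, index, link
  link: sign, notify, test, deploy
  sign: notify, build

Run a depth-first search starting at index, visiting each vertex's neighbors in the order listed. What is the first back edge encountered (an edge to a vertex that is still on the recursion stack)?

scan->index

DFS from index (visiting each vertex's neighbors in the order listed); mark gray on enter, black on exit:
index gray
  test gray
    sign gray
      notify gray
      notify black
      build gray
      build black
    sign black
    pack gray
      scan gray
        clean gray
          fetch gray
            fetch→build: build black — skip
          fetch black
          clean→build: build black — skip
        clean black
        scan→index: index is gray → back edge
First back edge: scan → index.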